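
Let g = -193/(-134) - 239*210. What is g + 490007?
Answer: 58935671/134 ≈ 4.3982e+5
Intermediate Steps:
g = -6725267/134 (g = -193*(-1/134) - 50190 = 193/134 - 50190 = -6725267/134 ≈ -50189.)
g + 490007 = -6725267/134 + 490007 = 58935671/134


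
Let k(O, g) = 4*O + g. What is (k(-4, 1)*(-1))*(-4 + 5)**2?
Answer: 15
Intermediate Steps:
k(O, g) = g + 4*O
(k(-4, 1)*(-1))*(-4 + 5)**2 = ((1 + 4*(-4))*(-1))*(-4 + 5)**2 = ((1 - 16)*(-1))*1**2 = -15*(-1)*1 = 15*1 = 15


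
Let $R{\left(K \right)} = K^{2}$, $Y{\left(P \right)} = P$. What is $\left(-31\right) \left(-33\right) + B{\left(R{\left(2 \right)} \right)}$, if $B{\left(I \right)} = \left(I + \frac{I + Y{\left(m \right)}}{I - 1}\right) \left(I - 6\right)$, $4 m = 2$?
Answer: $1012$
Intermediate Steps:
$m = \frac{1}{2}$ ($m = \frac{1}{4} \cdot 2 = \frac{1}{2} \approx 0.5$)
$B{\left(I \right)} = \left(-6 + I\right) \left(I + \frac{\frac{1}{2} + I}{-1 + I}\right)$ ($B{\left(I \right)} = \left(I + \frac{I + \frac{1}{2}}{I - 1}\right) \left(I - 6\right) = \left(I + \frac{\frac{1}{2} + I}{-1 + I}\right) \left(-6 + I\right) = \left(-6 + I\right) \left(I + \frac{\frac{1}{2} + I}{-1 + I}\right)$)
$\left(-31\right) \left(-33\right) + B{\left(R{\left(2 \right)} \right)} = \left(-31\right) \left(-33\right) + \frac{-3 + \left(2^{2}\right)^{3} + \frac{2^{2}}{2} - 6 \left(2^{2}\right)^{2}}{-1 + 2^{2}} = 1023 + \frac{-3 + 4^{3} + \frac{1}{2} \cdot 4 - 6 \cdot 4^{2}}{-1 + 4} = 1023 + \frac{-3 + 64 + 2 - 96}{3} = 1023 + \frac{1}{3} \left(-33\right) = 1023 - 11 = 1012$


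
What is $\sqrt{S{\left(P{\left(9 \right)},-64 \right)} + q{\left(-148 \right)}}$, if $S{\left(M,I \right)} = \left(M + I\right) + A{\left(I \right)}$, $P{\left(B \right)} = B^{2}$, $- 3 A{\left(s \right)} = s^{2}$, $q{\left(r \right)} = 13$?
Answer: $\frac{i \sqrt{12018}}{3} \approx 36.542 i$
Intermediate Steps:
$A{\left(s \right)} = - \frac{s^{2}}{3}$
$S{\left(M,I \right)} = I + M - \frac{I^{2}}{3}$ ($S{\left(M,I \right)} = \left(M + I\right) - \frac{I^{2}}{3} = \left(I + M\right) - \frac{I^{2}}{3} = I + M - \frac{I^{2}}{3}$)
$\sqrt{S{\left(P{\left(9 \right)},-64 \right)} + q{\left(-148 \right)}} = \sqrt{\left(-64 + 9^{2} - \frac{\left(-64\right)^{2}}{3}\right) + 13} = \sqrt{\left(-64 + 81 - \frac{4096}{3}\right) + 13} = \sqrt{- \frac{4045}{3} + 13} = \sqrt{- \frac{4006}{3}} = \frac{i \sqrt{12018}}{3}$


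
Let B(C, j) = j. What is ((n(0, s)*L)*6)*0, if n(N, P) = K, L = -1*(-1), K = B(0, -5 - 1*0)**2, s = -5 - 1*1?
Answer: 0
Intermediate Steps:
s = -6 (s = -5 - 1 = -6)
K = 25 (K = (-5 - 1*0)**2 = (-5 + 0)**2 = (-5)**2 = 25)
L = 1
n(N, P) = 25
((n(0, s)*L)*6)*0 = ((25*1)*6)*0 = (25*6)*0 = 150*0 = 0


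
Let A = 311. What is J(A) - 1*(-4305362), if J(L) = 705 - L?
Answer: 4305756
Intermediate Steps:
J(A) - 1*(-4305362) = (705 - 1*311) - 1*(-4305362) = (705 - 311) + 4305362 = 394 + 4305362 = 4305756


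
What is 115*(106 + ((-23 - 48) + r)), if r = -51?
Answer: -1840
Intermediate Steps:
115*(106 + ((-23 - 48) + r)) = 115*(106 + ((-23 - 48) - 51)) = 115*(106 + (-71 - 51)) = 115*(106 - 122) = 115*(-16) = -1840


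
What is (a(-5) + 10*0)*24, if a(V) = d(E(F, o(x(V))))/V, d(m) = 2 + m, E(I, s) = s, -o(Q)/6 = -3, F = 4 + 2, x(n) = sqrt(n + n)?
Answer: -96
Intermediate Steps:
x(n) = sqrt(2)*sqrt(n) (x(n) = sqrt(2*n) = sqrt(2)*sqrt(n))
F = 6
o(Q) = 18 (o(Q) = -6*(-3) = 18)
a(V) = 20/V (a(V) = (2 + 18)/V = 20/V)
(a(-5) + 10*0)*24 = (20/(-5) + 10*0)*24 = (20*(-1/5) + 0)*24 = (-4 + 0)*24 = -4*24 = -96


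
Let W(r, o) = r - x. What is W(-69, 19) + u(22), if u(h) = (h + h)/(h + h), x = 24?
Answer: -92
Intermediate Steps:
W(r, o) = -24 + r (W(r, o) = r - 1*24 = r - 24 = -24 + r)
u(h) = 1 (u(h) = (2*h)/((2*h)) = (2*h)*(1/(2*h)) = 1)
W(-69, 19) + u(22) = (-24 - 69) + 1 = -93 + 1 = -92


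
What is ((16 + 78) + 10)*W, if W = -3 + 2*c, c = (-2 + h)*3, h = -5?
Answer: -4680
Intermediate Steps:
c = -21 (c = (-2 - 5)*3 = -7*3 = -21)
W = -45 (W = -3 + 2*(-21) = -3 - 42 = -45)
((16 + 78) + 10)*W = ((16 + 78) + 10)*(-45) = (94 + 10)*(-45) = 104*(-45) = -4680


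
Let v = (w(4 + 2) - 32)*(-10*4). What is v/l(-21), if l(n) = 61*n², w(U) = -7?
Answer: 520/8967 ≈ 0.057990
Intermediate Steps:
v = 1560 (v = (-7 - 32)*(-10*4) = -39*(-40) = 1560)
v/l(-21) = 1560/((61*(-21)²)) = 1560/((61*441)) = 1560/26901 = 1560*(1/26901) = 520/8967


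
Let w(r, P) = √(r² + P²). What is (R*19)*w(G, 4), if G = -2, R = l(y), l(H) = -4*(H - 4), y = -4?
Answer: 1216*√5 ≈ 2719.1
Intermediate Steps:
l(H) = 16 - 4*H (l(H) = -4*(-4 + H) = 16 - 4*H)
R = 32 (R = 16 - 4*(-4) = 16 + 16 = 32)
w(r, P) = √(P² + r²)
(R*19)*w(G, 4) = (32*19)*√(4² + (-2)²) = 608*√(16 + 4) = 608*√20 = 608*(2*√5) = 1216*√5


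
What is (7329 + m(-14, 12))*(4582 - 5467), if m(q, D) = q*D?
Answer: -6337485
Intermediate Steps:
m(q, D) = D*q
(7329 + m(-14, 12))*(4582 - 5467) = (7329 + 12*(-14))*(4582 - 5467) = (7329 - 168)*(-885) = 7161*(-885) = -6337485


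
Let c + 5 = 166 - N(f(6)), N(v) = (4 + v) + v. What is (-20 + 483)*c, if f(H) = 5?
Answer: 68061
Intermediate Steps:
N(v) = 4 + 2*v
c = 147 (c = -5 + (166 - (4 + 2*5)) = -5 + (166 - (4 + 10)) = -5 + (166 - 1*14) = -5 + (166 - 14) = -5 + 152 = 147)
(-20 + 483)*c = (-20 + 483)*147 = 463*147 = 68061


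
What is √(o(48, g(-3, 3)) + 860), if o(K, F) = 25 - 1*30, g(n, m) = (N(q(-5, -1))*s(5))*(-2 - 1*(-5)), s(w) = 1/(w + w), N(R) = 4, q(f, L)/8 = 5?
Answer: 3*√95 ≈ 29.240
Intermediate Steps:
q(f, L) = 40 (q(f, L) = 8*5 = 40)
s(w) = 1/(2*w)
g(n, m) = 6/5 (g(n, m) = (4*((½)/5))*(-2 - 1*(-5)) = (4*((½)*(⅕)))*(-2 + 5) = (4*(⅒))*3 = (⅖)*3 = 6/5)
o(K, F) = -5 (o(K, F) = 25 - 30 = -5)
√(o(48, g(-3, 3)) + 860) = √(-5 + 860) = √855 = 3*√95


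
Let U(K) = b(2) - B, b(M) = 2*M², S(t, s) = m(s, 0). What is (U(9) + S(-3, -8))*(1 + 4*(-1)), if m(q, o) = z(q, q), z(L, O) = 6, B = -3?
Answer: -51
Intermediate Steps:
m(q, o) = 6
S(t, s) = 6
U(K) = 11 (U(K) = 2*2² - 1*(-3) = 2*4 + 3 = 8 + 3 = 11)
(U(9) + S(-3, -8))*(1 + 4*(-1)) = (11 + 6)*(1 + 4*(-1)) = 17*(1 - 4) = 17*(-3) = -51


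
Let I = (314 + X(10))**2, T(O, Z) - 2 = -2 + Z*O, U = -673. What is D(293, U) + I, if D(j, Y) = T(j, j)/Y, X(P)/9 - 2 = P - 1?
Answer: 114707088/673 ≈ 1.7044e+5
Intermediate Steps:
X(P) = 9 + 9*P (X(P) = 18 + 9*(P - 1) = 18 + 9*(-1 + P) = 18 + (-9 + 9*P) = 9 + 9*P)
T(O, Z) = O*Z (T(O, Z) = 2 + (-2 + Z*O) = 2 + (-2 + O*Z) = O*Z)
I = 170569 (I = (314 + (9 + 9*10))**2 = (314 + (9 + 90))**2 = (314 + 99)**2 = 413**2 = 170569)
D(j, Y) = j**2/Y (D(j, Y) = (j*j)/Y = j**2/Y)
D(293, U) + I = 293**2/(-673) + 170569 = -1/673*85849 + 170569 = -85849/673 + 170569 = 114707088/673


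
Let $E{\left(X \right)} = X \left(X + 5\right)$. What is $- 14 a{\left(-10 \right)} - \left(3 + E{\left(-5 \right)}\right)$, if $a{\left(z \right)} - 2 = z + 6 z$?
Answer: $949$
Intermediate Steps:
$E{\left(X \right)} = X \left(5 + X\right)$
$a{\left(z \right)} = 2 + 7 z$ ($a{\left(z \right)} = 2 + \left(z + 6 z\right) = 2 + 7 z$)
$- 14 a{\left(-10 \right)} - \left(3 + E{\left(-5 \right)}\right) = - 14 \left(2 + 7 \left(-10\right)\right) - \left(3 - 5 \left(5 - 5\right)\right) = - 14 \left(2 - 70\right) - \left(3 - 0\right) = \left(-14\right) \left(-68\right) - \left(3 + 0\right) = 952 - 3 = 949$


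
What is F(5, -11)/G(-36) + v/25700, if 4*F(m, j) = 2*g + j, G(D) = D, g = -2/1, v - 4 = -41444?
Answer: -93031/61680 ≈ -1.5083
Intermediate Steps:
v = -41440 (v = 4 - 41444 = -41440)
g = -2 (g = -2*1 = -2)
F(m, j) = -1 + j/4 (F(m, j) = (2*(-2) + j)/4 = (-4 + j)/4 = -1 + j/4)
F(5, -11)/G(-36) + v/25700 = (-1 + (¼)*(-11))/(-36) - 41440/25700 = (-1 - 11/4)*(-1/36) - 41440*1/25700 = -15/4*(-1/36) - 2072/1285 = 5/48 - 2072/1285 = -93031/61680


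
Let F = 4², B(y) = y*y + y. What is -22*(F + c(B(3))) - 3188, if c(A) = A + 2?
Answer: -3848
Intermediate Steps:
B(y) = y + y² (B(y) = y² + y = y + y²)
F = 16
c(A) = 2 + A
-22*(F + c(B(3))) - 3188 = -22*(16 + (2 + 3*(1 + 3))) - 3188 = -22*(16 + (2 + 3*4)) - 3188 = -22*(16 + (2 + 12)) - 3188 = -22*(16 + 14) - 3188 = -22*30 - 3188 = -660 - 3188 = -3848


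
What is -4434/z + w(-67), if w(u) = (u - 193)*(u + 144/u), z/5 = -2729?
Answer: 16436791178/914215 ≈ 17979.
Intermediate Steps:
z = -13645 (z = 5*(-2729) = -13645)
w(u) = (-193 + u)*(u + 144/u)
-4434/z + w(-67) = -4434/(-13645) + (144 + (-67)**2 - 27792/(-67) - 193*(-67)) = -4434*(-1/13645) + (144 + 4489 - 27792*(-1/67) + 12931) = 4434/13645 + (144 + 4489 + 27792/67 + 12931) = 4434/13645 + 1204580/67 = 16436791178/914215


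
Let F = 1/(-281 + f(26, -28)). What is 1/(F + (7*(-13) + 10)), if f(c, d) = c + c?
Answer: -229/18550 ≈ -0.012345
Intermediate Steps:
f(c, d) = 2*c
F = -1/229 (F = 1/(-281 + 2*26) = 1/(-281 + 52) = 1/(-229) = -1/229 ≈ -0.0043668)
1/(F + (7*(-13) + 10)) = 1/(-1/229 + (7*(-13) + 10)) = 1/(-1/229 + (-91 + 10)) = 1/(-1/229 - 81) = 1/(-18550/229) = -229/18550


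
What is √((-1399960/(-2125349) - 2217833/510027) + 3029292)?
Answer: √3559487351885094303694286914137/1083985374423 ≈ 1740.5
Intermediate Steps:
√((-1399960/(-2125349) - 2217833/510027) + 3029292) = √((-1399960*(-1/2125349) - 2217833*1/510027) + 3029292) = √((1399960/2125349 - 2217833/510027) + 3029292) = √(-3999651749797/1083985374423 + 3029292) = √(3283704223204848719/1083985374423) = √3559487351885094303694286914137/1083985374423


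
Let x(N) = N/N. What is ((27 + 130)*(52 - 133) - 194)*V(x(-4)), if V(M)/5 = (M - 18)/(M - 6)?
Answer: -219487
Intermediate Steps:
x(N) = 1
V(M) = 5*(-18 + M)/(-6 + M) (V(M) = 5*((M - 18)/(M - 6)) = 5*((-18 + M)/(-6 + M)) = 5*(-18 + M)/(-6 + M))
((27 + 130)*(52 - 133) - 194)*V(x(-4)) = ((27 + 130)*(52 - 133) - 194)*(5*(-18 + 1)/(-6 + 1)) = (157*(-81) - 194)*(5*(-17)/(-5)) = (-12717 - 194)*(5*(-⅕)*(-17)) = -12911*17 = -219487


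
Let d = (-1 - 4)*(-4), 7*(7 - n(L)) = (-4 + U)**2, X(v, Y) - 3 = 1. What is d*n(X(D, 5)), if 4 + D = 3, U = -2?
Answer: 260/7 ≈ 37.143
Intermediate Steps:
D = -1 (D = -4 + 3 = -1)
X(v, Y) = 4 (X(v, Y) = 3 + 1 = 4)
n(L) = 13/7 (n(L) = 7 - (-4 - 2)**2/7 = 7 - 1/7*(-6)**2 = 7 - 1/7*36 = 7 - 36/7 = 13/7)
d = 20 (d = -5*(-4) = 20)
d*n(X(D, 5)) = 20*(13/7) = 260/7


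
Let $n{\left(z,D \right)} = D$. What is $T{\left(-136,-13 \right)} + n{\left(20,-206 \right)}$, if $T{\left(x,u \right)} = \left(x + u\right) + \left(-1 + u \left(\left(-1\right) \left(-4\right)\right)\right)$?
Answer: $-408$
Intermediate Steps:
$T{\left(x,u \right)} = -1 + x + 5 u$ ($T{\left(x,u \right)} = \left(u + x\right) + \left(-1 + u 4\right) = \left(u + x\right) + \left(-1 + 4 u\right) = -1 + x + 5 u$)
$T{\left(-136,-13 \right)} + n{\left(20,-206 \right)} = \left(-1 - 136 + 5 \left(-13\right)\right) - 206 = \left(-1 - 136 - 65\right) - 206 = -202 - 206 = -408$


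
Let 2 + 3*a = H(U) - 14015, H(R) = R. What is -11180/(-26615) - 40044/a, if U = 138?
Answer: 670496080/73877917 ≈ 9.0757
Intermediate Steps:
a = -13879/3 (a = -⅔ + (138 - 14015)/3 = -⅔ + (⅓)*(-13877) = -⅔ - 13877/3 = -13879/3 ≈ -4626.3)
-11180/(-26615) - 40044/a = -11180/(-26615) - 40044/(-13879/3) = -11180*(-1/26615) - 40044*(-3/13879) = 2236/5323 + 120132/13879 = 670496080/73877917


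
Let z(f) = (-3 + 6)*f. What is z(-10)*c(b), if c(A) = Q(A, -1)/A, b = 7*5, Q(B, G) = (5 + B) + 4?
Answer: -264/7 ≈ -37.714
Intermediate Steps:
Q(B, G) = 9 + B
b = 35
c(A) = (9 + A)/A
z(f) = 3*f
z(-10)*c(b) = (3*(-10))*((9 + 35)/35) = -6*44/7 = -30*44/35 = -264/7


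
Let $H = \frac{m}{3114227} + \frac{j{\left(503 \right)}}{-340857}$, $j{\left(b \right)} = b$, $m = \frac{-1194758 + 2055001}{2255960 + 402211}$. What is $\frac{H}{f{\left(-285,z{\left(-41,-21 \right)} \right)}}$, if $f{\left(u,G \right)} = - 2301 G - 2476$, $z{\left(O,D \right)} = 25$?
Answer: $\frac{26186258951300}{1064796862675989416391} \approx 2.4593 \cdot 10^{-8}$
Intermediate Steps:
$m = \frac{860243}{2658171} \approx 0.32362$
$f{\left(u,G \right)} = -2476 - 2301 G$
$H = - \frac{26186258951300}{17746318605956391}$ ($H = \frac{860243}{2658171 \cdot 3114227} + \frac{503}{-340857} = \frac{860243}{2658171} \cdot \frac{1}{3114227} + 503 \left(- \frac{1}{340857}\right) = \frac{16231}{156191469789} - \frac{503}{340857} = - \frac{26186258951300}{17746318605956391} \approx -0.0014756$)
$\frac{H}{f{\left(-285,z{\left(-41,-21 \right)} \right)}} = - \frac{26186258951300}{17746318605956391 \left(-2476 - 57525\right)} = - \frac{26186258951300}{17746318605956391 \left(-60001\right)} = \left(- \frac{26186258951300}{17746318605956391}\right) \left(- \frac{1}{60001}\right) = \frac{26186258951300}{1064796862675989416391}$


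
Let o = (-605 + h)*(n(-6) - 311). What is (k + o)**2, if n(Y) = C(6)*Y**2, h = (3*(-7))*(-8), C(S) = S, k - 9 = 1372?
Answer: 1840066816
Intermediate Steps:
k = 1381 (k = 9 + 1372 = 1381)
h = 168 (h = -21*(-8) = 168)
n(Y) = 6*Y**2
o = 41515 (o = (-605 + 168)*(6*(-6)**2 - 311) = -437*(6*36 - 311) = -437*(216 - 311) = -437*(-95) = 41515)
(k + o)**2 = (1381 + 41515)**2 = 42896**2 = 1840066816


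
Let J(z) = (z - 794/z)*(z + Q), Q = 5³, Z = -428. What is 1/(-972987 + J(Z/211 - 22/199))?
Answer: -79174459365747/73445662144910752960 ≈ -1.0780e-6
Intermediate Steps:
Q = 125
J(z) = (125 + z)*(z - 794/z) (J(z) = (z - 794/z)*(z + 125) = (z - 794/z)*(125 + z) = (125 + z)*(z - 794/z))
1/(-972987 + J(Z/211 - 22/199)) = 1/(-972987 + (-794 + (-428/211 - 22/199)² - 99250/(-428/211 - 22/199) + 125*(-428/211 - 22/199))) = 1/(-972987 + (-794 + (-89814/41989)² - 99250/(-89814/41989) + 125*(-89814/41989))) = 1/(-972987 + (-794 + 8066554596/1763076121 - 99250*(-41989/89814) - 11226750/41989)) = 1/(-972987 + (-794 + 8066554596/1763076121 + 2083704125/44907 - 11226750/41989)) = 1/(-972987 + 3590057549989323329/79174459365747) = 1/(-73445662144910752960/79174459365747) = -79174459365747/73445662144910752960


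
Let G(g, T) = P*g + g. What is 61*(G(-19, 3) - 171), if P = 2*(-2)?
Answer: -6954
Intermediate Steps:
P = -4
G(g, T) = -3*g (G(g, T) = -4*g + g = -3*g)
61*(G(-19, 3) - 171) = 61*(-3*(-19) - 171) = 61*(57 - 171) = 61*(-114) = -6954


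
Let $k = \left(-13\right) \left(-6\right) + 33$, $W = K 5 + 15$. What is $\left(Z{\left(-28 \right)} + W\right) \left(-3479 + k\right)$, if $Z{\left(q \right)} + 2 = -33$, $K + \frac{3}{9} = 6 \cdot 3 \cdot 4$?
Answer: $- \frac{3418520}{3} \approx -1.1395 \cdot 10^{6}$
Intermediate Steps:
$K = \frac{215}{3}$ ($K = - \frac{1}{3} + 6 \cdot 3 \cdot 4 = - \frac{1}{3} + 18 \cdot 4 = - \frac{1}{3} + 72 = \frac{215}{3} \approx 71.667$)
$W = \frac{1120}{3}$ ($W = \frac{215}{3} \cdot 5 + 15 = \frac{1075}{3} + 15 = \frac{1120}{3} \approx 373.33$)
$Z{\left(q \right)} = -35$ ($Z{\left(q \right)} = -2 - 33 = -35$)
$k = 111$ ($k = 78 + 33 = 111$)
$\left(Z{\left(-28 \right)} + W\right) \left(-3479 + k\right) = \left(-35 + \frac{1120}{3}\right) \left(-3479 + 111\right) = \frac{1015}{3} \left(-3368\right) = - \frac{3418520}{3}$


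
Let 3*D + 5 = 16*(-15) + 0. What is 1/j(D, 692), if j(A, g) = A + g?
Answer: 3/1831 ≈ 0.0016384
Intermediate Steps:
D = -245/3 (D = -5/3 + (16*(-15) + 0)/3 = -5/3 + (-240 + 0)/3 = -5/3 + (⅓)*(-240) = -5/3 - 80 = -245/3 ≈ -81.667)
1/j(D, 692) = 1/(-245/3 + 692) = 1/(1831/3) = 3/1831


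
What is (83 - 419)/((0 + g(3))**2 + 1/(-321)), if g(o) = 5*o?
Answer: -6741/4514 ≈ -1.4934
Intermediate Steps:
(83 - 419)/((0 + g(3))**2 + 1/(-321)) = (83 - 419)/((0 + 5*3)**2 + 1/(-321)) = -336/((0 + 15)**2 - 1/321) = -336/(15**2 - 1/321) = -336/(225 - 1/321) = -336/72224/321 = -336*321/72224 = -6741/4514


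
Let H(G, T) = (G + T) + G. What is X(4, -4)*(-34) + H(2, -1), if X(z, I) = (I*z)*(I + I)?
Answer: -4349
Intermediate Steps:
H(G, T) = T + 2*G
X(z, I) = 2*z*I² (X(z, I) = (I*z)*(2*I) = 2*z*I²)
X(4, -4)*(-34) + H(2, -1) = (2*4*(-4)²)*(-34) + (-1 + 2*2) = (2*4*16)*(-34) + (-1 + 4) = 128*(-34) + 3 = -4352 + 3 = -4349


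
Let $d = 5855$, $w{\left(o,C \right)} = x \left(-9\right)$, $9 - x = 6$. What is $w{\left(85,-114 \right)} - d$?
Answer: $-5882$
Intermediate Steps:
$x = 3$ ($x = 9 - 6 = 3$)
$w{\left(o,C \right)} = -27$ ($w{\left(o,C \right)} = 3 \left(-9\right) = -27$)
$w{\left(85,-114 \right)} - d = -27 - 5855 = -5882$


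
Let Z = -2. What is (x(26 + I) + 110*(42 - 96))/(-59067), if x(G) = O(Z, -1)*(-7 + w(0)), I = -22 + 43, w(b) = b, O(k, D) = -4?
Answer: 5912/59067 ≈ 0.10009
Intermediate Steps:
I = 21
x(G) = 28 (x(G) = -4*(-7 + 0) = -4*(-7) = 28)
(x(26 + I) + 110*(42 - 96))/(-59067) = (28 + 110*(42 - 96))/(-59067) = (28 + 110*(-54))*(-1/59067) = (28 - 5940)*(-1/59067) = -5912*(-1/59067) = 5912/59067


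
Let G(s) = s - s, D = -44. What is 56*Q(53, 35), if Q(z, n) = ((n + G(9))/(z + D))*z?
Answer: 103880/9 ≈ 11542.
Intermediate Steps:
G(s) = 0
Q(z, n) = n*z/(-44 + z) (Q(z, n) = ((n + 0)/(z - 44))*z = (n/(-44 + z))*z = n*z/(-44 + z))
56*Q(53, 35) = 56*(35*53/(-44 + 53)) = 56*(35*53/9) = 56*(35*53*(⅑)) = 56*(1855/9) = 103880/9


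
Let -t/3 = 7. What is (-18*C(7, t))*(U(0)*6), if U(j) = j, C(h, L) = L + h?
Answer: 0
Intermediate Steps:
t = -21 (t = -3*7 = -21)
(-18*C(7, t))*(U(0)*6) = (-18*(-21 + 7))*(0*6) = -18*(-14)*0 = 252*0 = 0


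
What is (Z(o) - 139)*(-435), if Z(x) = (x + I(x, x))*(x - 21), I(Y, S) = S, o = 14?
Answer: 145725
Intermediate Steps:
Z(x) = 2*x*(-21 + x) (Z(x) = (x + x)*(x - 21) = (2*x)*(-21 + x) = 2*x*(-21 + x))
(Z(o) - 139)*(-435) = (2*14*(-21 + 14) - 139)*(-435) = (2*14*(-7) - 139)*(-435) = (-196 - 139)*(-435) = -335*(-435) = 145725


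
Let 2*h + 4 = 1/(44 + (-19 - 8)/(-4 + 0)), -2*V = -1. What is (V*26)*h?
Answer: -5252/203 ≈ -25.872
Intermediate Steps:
V = 1/2 (V = -1/2*(-1) = 1/2 ≈ 0.50000)
h = -404/203 (h = -2 + 1/(2*(44 + (-19 - 8)/(-4 + 0))) = -2 + 1/(2*(44 - 27/(-4))) = -2 + 1/(2*(44 - 27*(-1/4))) = -2 + 1/(2*(44 + 27/4)) = -2 + 1/(2*(203/4)) = -2 + (1/2)*(4/203) = -2 + 2/203 = -404/203 ≈ -1.9901)
(V*26)*h = ((1/2)*26)*(-404/203) = 13*(-404/203) = -5252/203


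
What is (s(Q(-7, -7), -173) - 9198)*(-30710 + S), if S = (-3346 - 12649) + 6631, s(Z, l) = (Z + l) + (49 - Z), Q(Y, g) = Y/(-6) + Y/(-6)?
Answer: 373569828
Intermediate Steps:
Q(Y, g) = -Y/3 (Q(Y, g) = Y*(-⅙) + Y*(-⅙) = -Y/6 - Y/6 = -Y/3)
s(Z, l) = 49 + l
S = -9364 (S = -15995 + 6631 = -9364)
(s(Q(-7, -7), -173) - 9198)*(-30710 + S) = ((49 - 173) - 9198)*(-30710 - 9364) = (-124 - 9198)*(-40074) = -9322*(-40074) = 373569828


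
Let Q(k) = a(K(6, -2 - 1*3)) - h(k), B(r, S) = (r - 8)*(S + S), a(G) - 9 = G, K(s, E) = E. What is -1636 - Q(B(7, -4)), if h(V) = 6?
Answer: -1634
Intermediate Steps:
a(G) = 9 + G
B(r, S) = 2*S*(-8 + r) (B(r, S) = (-8 + r)*(2*S) = 2*S*(-8 + r))
Q(k) = -2 (Q(k) = (9 + (-2 - 1*3)) - 1*6 = (9 + (-2 - 3)) - 6 = (9 - 5) - 6 = 4 - 6 = -2)
-1636 - Q(B(7, -4)) = -1636 - 1*(-2) = -1636 + 2 = -1634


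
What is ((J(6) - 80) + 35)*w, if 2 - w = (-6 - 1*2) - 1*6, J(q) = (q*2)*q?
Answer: 432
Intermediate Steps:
J(q) = 2*q² (J(q) = (2*q)*q = 2*q²)
w = 16 (w = 2 - ((-6 - 1*2) - 1*6) = 2 - ((-6 - 2) - 6) = 2 - (-8 - 6) = 2 - 1*(-14) = 2 + 14 = 16)
((J(6) - 80) + 35)*w = ((2*6² - 80) + 35)*16 = ((2*36 - 80) + 35)*16 = ((72 - 80) + 35)*16 = (-8 + 35)*16 = 27*16 = 432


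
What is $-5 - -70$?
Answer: $65$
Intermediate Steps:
$-5 - -70 = -5 + 70 = 65$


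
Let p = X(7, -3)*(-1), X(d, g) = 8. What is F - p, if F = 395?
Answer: 403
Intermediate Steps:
p = -8 (p = 8*(-1) = -8)
F - p = 395 - 1*(-8) = 395 + 8 = 403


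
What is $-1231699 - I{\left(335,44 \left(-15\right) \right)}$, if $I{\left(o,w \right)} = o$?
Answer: $-1232034$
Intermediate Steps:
$-1231699 - I{\left(335,44 \left(-15\right) \right)} = -1231699 - 335 = -1232034$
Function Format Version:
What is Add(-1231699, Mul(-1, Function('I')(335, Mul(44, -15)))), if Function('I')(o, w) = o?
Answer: -1232034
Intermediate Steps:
Add(-1231699, Mul(-1, Function('I')(335, Mul(44, -15)))) = Add(-1231699, Mul(-1, 335)) = Add(-1231699, -335) = -1232034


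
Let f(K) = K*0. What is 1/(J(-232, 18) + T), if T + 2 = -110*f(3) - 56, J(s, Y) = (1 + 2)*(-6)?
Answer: -1/76 ≈ -0.013158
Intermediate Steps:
f(K) = 0
J(s, Y) = -18 (J(s, Y) = 3*(-6) = -18)
T = -58 (T = -2 + (-110*0 - 56) = -2 + (0 - 56) = -2 - 56 = -58)
1/(J(-232, 18) + T) = 1/(-18 - 58) = 1/(-76) = -1/76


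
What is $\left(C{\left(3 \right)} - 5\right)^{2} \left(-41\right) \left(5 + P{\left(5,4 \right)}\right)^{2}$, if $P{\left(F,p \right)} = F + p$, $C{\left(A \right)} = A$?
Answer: $-32144$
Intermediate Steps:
$\left(C{\left(3 \right)} - 5\right)^{2} \left(-41\right) \left(5 + P{\left(5,4 \right)}\right)^{2} = \left(3 - 5\right)^{2} \left(-41\right) \left(5 + \left(5 + 4\right)\right)^{2} = \left(-2\right)^{2} \left(-41\right) \left(5 + 9\right)^{2} = 4 \left(-41\right) 14^{2} = \left(-164\right) 196 = -32144$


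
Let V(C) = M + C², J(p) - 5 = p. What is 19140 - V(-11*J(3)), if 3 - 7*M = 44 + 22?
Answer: 11405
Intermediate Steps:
J(p) = 5 + p
M = -9 (M = 3/7 - (44 + 22)/7 = 3/7 - ⅐*66 = 3/7 - 66/7 = -9)
V(C) = -9 + C²
19140 - V(-11*J(3)) = 19140 - (-9 + (-11*(5 + 3))²) = 19140 - (-9 + (-11*8)²) = 19140 - (-9 + (-88)²) = 19140 - (-9 + 7744) = 19140 - 1*7735 = 19140 - 7735 = 11405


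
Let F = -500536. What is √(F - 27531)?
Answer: I*√528067 ≈ 726.68*I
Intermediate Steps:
√(F - 27531) = √(-500536 - 27531) = √(-528067) = I*√528067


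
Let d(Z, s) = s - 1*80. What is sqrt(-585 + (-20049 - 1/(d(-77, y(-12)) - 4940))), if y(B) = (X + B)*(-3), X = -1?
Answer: I*sqrt(511936983893)/4981 ≈ 143.65*I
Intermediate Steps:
y(B) = 3 - 3*B (y(B) = (-1 + B)*(-3) = 3 - 3*B)
d(Z, s) = -80 + s (d(Z, s) = s - 80 = -80 + s)
sqrt(-585 + (-20049 - 1/(d(-77, y(-12)) - 4940))) = sqrt(-585 + (-20049 - 1/((-80 + (3 - 3*(-12))) - 4940))) = sqrt(-585 + (-20049 - 1/((-80 + (3 + 36)) - 4940))) = sqrt(-585 + (-20049 - 1/((-80 + 39) - 4940))) = sqrt(-585 + (-20049 - 1/(-41 - 4940))) = sqrt(-585 + (-20049 - 1/(-4981))) = sqrt(-585 + (-20049 - 1*(-1/4981))) = sqrt(-585 + (-20049 + 1/4981)) = sqrt(-585 - 99864068/4981) = sqrt(-102777953/4981) = I*sqrt(511936983893)/4981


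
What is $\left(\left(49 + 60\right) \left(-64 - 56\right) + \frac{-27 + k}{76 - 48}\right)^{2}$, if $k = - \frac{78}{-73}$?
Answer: $\frac{714889253932569}{4177936} \approx 1.7111 \cdot 10^{8}$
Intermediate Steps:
$k = \frac{78}{73}$ ($k = \left(-78\right) \left(- \frac{1}{73}\right) = \frac{78}{73} \approx 1.0685$)
$\left(\left(49 + 60\right) \left(-64 - 56\right) + \frac{-27 + k}{76 - 48}\right)^{2} = \left(\left(49 + 60\right) \left(-64 - 56\right) + \frac{-27 + \frac{78}{73}}{76 - 48}\right)^{2} = \left(109 \left(-120\right) - \frac{1893}{73 \cdot 28}\right)^{2} = \left(-13080 - \frac{1893}{2044}\right)^{2} = \left(- \frac{26737413}{2044}\right)^{2} = \frac{714889253932569}{4177936}$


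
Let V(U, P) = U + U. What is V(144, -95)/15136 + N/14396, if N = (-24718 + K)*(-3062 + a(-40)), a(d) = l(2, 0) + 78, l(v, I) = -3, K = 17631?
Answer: 10013004601/6809308 ≈ 1470.5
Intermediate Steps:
V(U, P) = 2*U
a(d) = 75 (a(d) = -3 + 78 = 75)
N = 21168869 (N = (-24718 + 17631)*(-3062 + 75) = -7087*(-2987) = 21168869)
V(144, -95)/15136 + N/14396 = (2*144)/15136 + 21168869/14396 = 288*(1/15136) + 21168869*(1/14396) = 9/473 + 21168869/14396 = 10013004601/6809308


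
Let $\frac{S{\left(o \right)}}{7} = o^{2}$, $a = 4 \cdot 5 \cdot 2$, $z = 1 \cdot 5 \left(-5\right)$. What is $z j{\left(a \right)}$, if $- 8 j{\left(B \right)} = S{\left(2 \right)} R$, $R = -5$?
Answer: $- \frac{875}{2} \approx -437.5$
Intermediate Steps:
$z = -25$ ($z = 5 \left(-5\right) = -25$)
$a = 40$ ($a = 20 \cdot 2 = 40$)
$S{\left(o \right)} = 7 o^{2}$
$j{\left(B \right)} = \frac{35}{2}$ ($j{\left(B \right)} = - \frac{7 \cdot 2^{2} \left(-5\right)}{8} = - \frac{7 \cdot 4 \left(-5\right)}{8} = - \frac{28 \left(-5\right)}{8} = \left(- \frac{1}{8}\right) \left(-140\right) = \frac{35}{2}$)
$z j{\left(a \right)} = \left(-25\right) \frac{35}{2} = - \frac{875}{2}$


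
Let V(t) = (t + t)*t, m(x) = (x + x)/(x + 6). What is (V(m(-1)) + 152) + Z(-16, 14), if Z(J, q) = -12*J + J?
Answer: 8208/25 ≈ 328.32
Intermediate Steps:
m(x) = 2*x/(6 + x) (m(x) = (2*x)/(6 + x) = 2*x/(6 + x))
V(t) = 2*t² (V(t) = (2*t)*t = 2*t²)
Z(J, q) = -11*J
(V(m(-1)) + 152) + Z(-16, 14) = (2*(2*(-1)/(6 - 1))² + 152) - 11*(-16) = (2*(2*(-1)/5)² + 152) + 176 = (2*(2*(-1)*(⅕))² + 152) + 176 = (2*(-⅖)² + 152) + 176 = (2*(4/25) + 152) + 176 = (8/25 + 152) + 176 = 3808/25 + 176 = 8208/25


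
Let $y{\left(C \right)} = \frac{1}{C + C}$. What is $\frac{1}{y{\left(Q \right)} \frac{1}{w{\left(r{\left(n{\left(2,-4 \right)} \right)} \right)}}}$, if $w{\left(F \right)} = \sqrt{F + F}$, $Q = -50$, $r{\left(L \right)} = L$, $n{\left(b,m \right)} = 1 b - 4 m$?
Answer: $-600$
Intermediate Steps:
$n{\left(b,m \right)} = b - 4 m$
$w{\left(F \right)} = \sqrt{2} \sqrt{F}$ ($w{\left(F \right)} = \sqrt{2 F} = \sqrt{2} \sqrt{F}$)
$y{\left(C \right)} = \frac{1}{2 C}$
$\frac{1}{y{\left(Q \right)} \frac{1}{w{\left(r{\left(n{\left(2,-4 \right)} \right)} \right)}}} = \frac{1}{\frac{1}{2 \left(-50\right)} \frac{1}{\sqrt{2} \sqrt{2 - -16}}} = \frac{1}{\frac{1}{2} \left(- \frac{1}{50}\right) \frac{1}{\sqrt{2} \sqrt{2 + 16}}} = \frac{1}{\left(- \frac{1}{100}\right) \frac{1}{\sqrt{2} \sqrt{18}}} = \frac{1}{\left(- \frac{1}{100}\right) \frac{1}{\sqrt{2} \cdot 3 \sqrt{2}}} = \frac{1}{\left(- \frac{1}{100}\right) \frac{1}{6}} = \frac{1}{- \frac{1}{600}} = -600$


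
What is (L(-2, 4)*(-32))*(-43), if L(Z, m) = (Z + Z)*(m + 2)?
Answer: -33024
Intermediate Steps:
L(Z, m) = 2*Z*(2 + m) (L(Z, m) = (2*Z)*(2 + m) = 2*Z*(2 + m))
(L(-2, 4)*(-32))*(-43) = ((2*(-2)*(2 + 4))*(-32))*(-43) = ((2*(-2)*6)*(-32))*(-43) = -24*(-32)*(-43) = 768*(-43) = -33024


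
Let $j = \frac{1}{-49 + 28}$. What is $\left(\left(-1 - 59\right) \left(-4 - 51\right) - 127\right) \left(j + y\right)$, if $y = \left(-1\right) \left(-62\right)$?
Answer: $\frac{4128073}{21} \approx 1.9658 \cdot 10^{5}$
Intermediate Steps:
$j = - \frac{1}{21}$ ($j = \frac{1}{-21} = - \frac{1}{21} \approx -0.047619$)
$y = 62$
$\left(\left(-1 - 59\right) \left(-4 - 51\right) - 127\right) \left(j + y\right) = \left(\left(-1 - 59\right) \left(-4 - 51\right) - 127\right) \left(- \frac{1}{21} + 62\right) = \left(\left(-60\right) \left(-55\right) - 127\right) \frac{1301}{21} = \left(3300 - 127\right) \frac{1301}{21} = 3173 \cdot \frac{1301}{21} = \frac{4128073}{21}$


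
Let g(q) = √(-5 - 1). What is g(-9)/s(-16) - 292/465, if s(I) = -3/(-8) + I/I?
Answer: -292/465 + 8*I*√6/11 ≈ -0.62796 + 1.7814*I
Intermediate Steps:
g(q) = I*√6 (g(q) = √(-6) = I*√6)
s(I) = 11/8 (s(I) = -3*(-⅛) + 1 = 3/8 + 1 = 11/8)
g(-9)/s(-16) - 292/465 = (I*√6)/(11/8) - 292/465 = (I*√6)*(8/11) - 292*1/465 = 8*I*√6/11 - 292/465 = -292/465 + 8*I*√6/11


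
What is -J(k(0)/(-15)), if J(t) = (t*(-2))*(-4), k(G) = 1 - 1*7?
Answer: -16/5 ≈ -3.2000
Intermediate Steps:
k(G) = -6 (k(G) = 1 - 7 = -6)
J(t) = 8*t (J(t) = -2*t*(-4) = 8*t)
-J(k(0)/(-15)) = -8*(-6/(-15)) = -8*(-6*(-1/15)) = -8*2/5 = -1*16/5 = -16/5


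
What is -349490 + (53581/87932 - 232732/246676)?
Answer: -22833418356889/65333476 ≈ -3.4949e+5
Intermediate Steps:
-349490 + (53581/87932 - 232732/246676) = -349490 + (53581*(1/87932) - 232732*1/246676) = -349490 + (53581/87932 - 701/743) = -349490 - 21829649/65333476 = -22833418356889/65333476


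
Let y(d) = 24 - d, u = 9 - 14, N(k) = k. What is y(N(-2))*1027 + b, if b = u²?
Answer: 26727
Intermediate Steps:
u = -5
b = 25 (b = (-5)² = 25)
y(N(-2))*1027 + b = (24 - 1*(-2))*1027 + 25 = (24 + 2)*1027 + 25 = 26*1027 + 25 = 26702 + 25 = 26727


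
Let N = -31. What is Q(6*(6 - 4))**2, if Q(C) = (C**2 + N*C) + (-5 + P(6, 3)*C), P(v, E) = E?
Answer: 38809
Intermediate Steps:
Q(C) = -5 + C**2 - 28*C (Q(C) = (C**2 - 31*C) + (-5 + 3*C) = -5 + C**2 - 28*C)
Q(6*(6 - 4))**2 = (-5 + (6*(6 - 4))**2 - 168*(6 - 4))**2 = (-5 + (6*2)**2 - 168*2)**2 = (-5 + 12**2 - 28*12)**2 = (-5 + 144 - 336)**2 = (-197)**2 = 38809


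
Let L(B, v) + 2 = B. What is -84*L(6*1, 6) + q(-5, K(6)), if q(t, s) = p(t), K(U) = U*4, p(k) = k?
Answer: -341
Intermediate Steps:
L(B, v) = -2 + B
K(U) = 4*U
q(t, s) = t
-84*L(6*1, 6) + q(-5, K(6)) = -84*(-2 + 6*1) - 5 = -84*(-2 + 6) - 5 = -84*4 - 5 = -336 - 5 = -341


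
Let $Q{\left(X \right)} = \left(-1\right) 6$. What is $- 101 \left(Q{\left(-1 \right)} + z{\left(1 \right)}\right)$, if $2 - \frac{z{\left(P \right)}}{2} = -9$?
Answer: $-1616$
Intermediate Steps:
$z{\left(P \right)} = 22$ ($z{\left(P \right)} = 4 - -18 = 4 + 18 = 22$)
$Q{\left(X \right)} = -6$
$- 101 \left(Q{\left(-1 \right)} + z{\left(1 \right)}\right) = - 101 \left(-6 + 22\right) = \left(-101\right) 16 = -1616$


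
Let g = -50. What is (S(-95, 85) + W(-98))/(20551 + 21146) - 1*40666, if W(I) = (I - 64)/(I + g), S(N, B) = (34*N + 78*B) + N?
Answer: -125477870297/3085578 ≈ -40666.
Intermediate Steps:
S(N, B) = 35*N + 78*B
W(I) = (-64 + I)/(-50 + I) (W(I) = (I - 64)/(I - 50) = (-64 + I)/(-50 + I))
(S(-95, 85) + W(-98))/(20551 + 21146) - 1*40666 = ((35*(-95) + 78*85) + (-64 - 98)/(-50 - 98))/(20551 + 21146) - 1*40666 = ((-3325 + 6630) - 162/(-148))/41697 - 40666 = (3305 - 1/148*(-162))*(1/41697) - 40666 = (3305 + 81/74)*(1/41697) - 40666 = (244651/74)*(1/41697) - 40666 = 244651/3085578 - 40666 = -125477870297/3085578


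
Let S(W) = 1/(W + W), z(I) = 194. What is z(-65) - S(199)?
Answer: 77211/398 ≈ 194.00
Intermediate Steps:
S(W) = 1/(2*W)
z(-65) - S(199) = 194 - 1/(2*199) = 194 - 1*1/398 = 194 - 1/398 = 77211/398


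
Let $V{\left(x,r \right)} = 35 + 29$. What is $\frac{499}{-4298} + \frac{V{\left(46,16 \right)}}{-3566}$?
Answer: $- \frac{1027253}{7663334} \approx -0.13405$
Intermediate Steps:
$V{\left(x,r \right)} = 64$
$\frac{499}{-4298} + \frac{V{\left(46,16 \right)}}{-3566} = \frac{499}{-4298} + \frac{64}{-3566} = 499 \left(- \frac{1}{4298}\right) + 64 \left(- \frac{1}{3566}\right) = - \frac{499}{4298} - \frac{32}{1783} = - \frac{1027253}{7663334}$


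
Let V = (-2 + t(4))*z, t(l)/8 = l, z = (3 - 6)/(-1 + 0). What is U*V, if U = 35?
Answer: 3150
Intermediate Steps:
z = 3 (z = -3/(-1) = -3*(-1) = 3)
t(l) = 8*l
V = 90 (V = (-2 + 8*4)*3 = (-2 + 32)*3 = 30*3 = 90)
U*V = 35*90 = 3150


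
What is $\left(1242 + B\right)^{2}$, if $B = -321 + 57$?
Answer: $956484$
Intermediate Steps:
$B = -264$
$\left(1242 + B\right)^{2} = \left(1242 - 264\right)^{2} = 978^{2} = 956484$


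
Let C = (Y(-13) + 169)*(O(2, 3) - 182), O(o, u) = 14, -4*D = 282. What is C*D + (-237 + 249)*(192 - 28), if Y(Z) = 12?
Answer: 2145732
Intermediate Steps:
D = -141/2 (D = -1/4*282 = -141/2 ≈ -70.500)
C = -30408 (C = (12 + 169)*(14 - 182) = 181*(-168) = -30408)
C*D + (-237 + 249)*(192 - 28) = -30408*(-141/2) + (-237 + 249)*(192 - 28) = 2143764 + 12*164 = 2143764 + 1968 = 2145732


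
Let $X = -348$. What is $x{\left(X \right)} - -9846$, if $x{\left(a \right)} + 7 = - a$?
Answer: $10187$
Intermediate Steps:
$x{\left(a \right)} = -7 - a$
$x{\left(X \right)} - -9846 = \left(-7 - -348\right) - -9846 = \left(-7 + 348\right) + 9846 = 341 + 9846 = 10187$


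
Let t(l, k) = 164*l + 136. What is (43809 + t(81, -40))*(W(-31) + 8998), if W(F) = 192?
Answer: 525934510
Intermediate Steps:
t(l, k) = 136 + 164*l
(43809 + t(81, -40))*(W(-31) + 8998) = (43809 + (136 + 164*81))*(192 + 8998) = (43809 + (136 + 13284))*9190 = (43809 + 13420)*9190 = 57229*9190 = 525934510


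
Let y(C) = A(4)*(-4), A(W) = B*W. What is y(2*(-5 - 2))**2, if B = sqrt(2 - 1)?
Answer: 256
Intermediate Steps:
B = 1 (B = sqrt(1) = 1)
A(W) = W (A(W) = 1*W = W)
y(C) = -16 (y(C) = 4*(-4) = -16)
y(2*(-5 - 2))**2 = (-16)**2 = 256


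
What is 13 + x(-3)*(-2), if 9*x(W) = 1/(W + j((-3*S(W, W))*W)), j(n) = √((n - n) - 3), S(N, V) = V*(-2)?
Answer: 235/18 + I*√3/54 ≈ 13.056 + 0.032075*I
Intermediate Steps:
S(N, V) = -2*V
j(n) = I*√3 (j(n) = √(0 - 3) = √(-3) = I*√3)
x(W) = 1/(9*(W + I*√3))
13 + x(-3)*(-2) = 13 + (1/(9*(-3 + I*√3)))*(-2) = 13 - 2/(9*(-3 + I*√3))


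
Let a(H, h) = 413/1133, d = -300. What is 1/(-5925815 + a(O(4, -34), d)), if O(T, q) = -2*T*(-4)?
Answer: -1133/6713947982 ≈ -1.6875e-7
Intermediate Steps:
O(T, q) = 8*T
a(H, h) = 413/1133 (a(H, h) = 413*(1/1133) = 413/1133)
1/(-5925815 + a(O(4, -34), d)) = 1/(-5925815 + 413/1133) = 1/(-6713947982/1133) = -1133/6713947982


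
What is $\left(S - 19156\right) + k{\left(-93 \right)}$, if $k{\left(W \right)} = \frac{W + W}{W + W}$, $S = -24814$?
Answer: $-43969$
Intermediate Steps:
$k{\left(W \right)} = 1$ ($k{\left(W \right)} = \frac{2 W}{2 W} = 2 W \frac{1}{2 W} = 1$)
$\left(S - 19156\right) + k{\left(-93 \right)} = \left(-24814 - 19156\right) + 1 = -43970 + 1 = -43969$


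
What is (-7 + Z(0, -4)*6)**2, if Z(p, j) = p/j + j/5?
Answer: 3481/25 ≈ 139.24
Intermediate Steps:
Z(p, j) = j/5 + p/j (Z(p, j) = p/j + j*(1/5) = p/j + j/5 = j/5 + p/j)
(-7 + Z(0, -4)*6)**2 = (-7 + ((1/5)*(-4) + 0/(-4))*6)**2 = (-7 + (-4/5 + 0*(-1/4))*6)**2 = (-7 + (-4/5 + 0)*6)**2 = (-7 - 4/5*6)**2 = (-7 - 24/5)**2 = (-59/5)**2 = 3481/25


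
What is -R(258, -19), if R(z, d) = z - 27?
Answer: -231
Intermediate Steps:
R(z, d) = -27 + z
-R(258, -19) = -(-27 + 258) = -1*231 = -231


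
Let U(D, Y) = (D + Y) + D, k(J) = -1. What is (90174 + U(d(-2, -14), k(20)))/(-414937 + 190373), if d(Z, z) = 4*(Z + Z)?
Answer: -90141/224564 ≈ -0.40140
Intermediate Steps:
d(Z, z) = 8*Z (d(Z, z) = 4*(2*Z) = 8*Z)
U(D, Y) = Y + 2*D
(90174 + U(d(-2, -14), k(20)))/(-414937 + 190373) = (90174 + (-1 + 2*(8*(-2))))/(-414937 + 190373) = (90174 + (-1 + 2*(-16)))/(-224564) = (90174 + (-1 - 32))*(-1/224564) = (90174 - 33)*(-1/224564) = 90141*(-1/224564) = -90141/224564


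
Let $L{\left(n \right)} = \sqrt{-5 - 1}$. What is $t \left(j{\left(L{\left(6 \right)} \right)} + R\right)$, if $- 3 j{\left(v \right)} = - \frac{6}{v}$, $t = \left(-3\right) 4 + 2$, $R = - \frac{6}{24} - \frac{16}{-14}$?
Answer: $- \frac{125}{14} + \frac{10 i \sqrt{6}}{3} \approx -8.9286 + 8.165 i$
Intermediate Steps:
$L{\left(n \right)} = i \sqrt{6}$ ($L{\left(n \right)} = \sqrt{-6} = i \sqrt{6}$)
$R = \frac{25}{28}$ ($R = \left(-6\right) \frac{1}{24} - - \frac{8}{7} = - \frac{1}{4} + \frac{8}{7} = \frac{25}{28} \approx 0.89286$)
$t = -10$ ($t = -12 + 2 = -10$)
$j{\left(v \right)} = \frac{2}{v}$ ($j{\left(v \right)} = - \frac{\left(-6\right) \frac{1}{v}}{3} = \frac{2}{v}$)
$t \left(j{\left(L{\left(6 \right)} \right)} + R\right) = - 10 \left(\frac{2}{i \sqrt{6}} + \frac{25}{28}\right) = - 10 \left(2 \left(- \frac{i \sqrt{6}}{6}\right) + \frac{25}{28}\right) = - 10 \left(- \frac{i \sqrt{6}}{3} + \frac{25}{28}\right) = - 10 \left(\frac{25}{28} - \frac{i \sqrt{6}}{3}\right) = - \frac{125}{14} + \frac{10 i \sqrt{6}}{3}$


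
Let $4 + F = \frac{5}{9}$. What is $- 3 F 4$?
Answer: $\frac{124}{3} \approx 41.333$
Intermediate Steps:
$F = - \frac{31}{9}$ ($F = -4 + \frac{5}{9} = - \frac{31}{9} \approx -3.4444$)
$- 3 F 4 = \left(-3\right) \left(- \frac{31}{9}\right) 4 = \frac{31}{3} \cdot 4 = \frac{124}{3}$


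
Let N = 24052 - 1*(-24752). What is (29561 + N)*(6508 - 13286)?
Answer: -531157970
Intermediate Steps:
N = 48804 (N = 24052 + 24752 = 48804)
(29561 + N)*(6508 - 13286) = (29561 + 48804)*(6508 - 13286) = 78365*(-6778) = -531157970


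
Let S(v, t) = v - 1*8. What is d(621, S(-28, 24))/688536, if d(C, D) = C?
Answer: 69/76504 ≈ 0.00090191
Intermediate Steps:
S(v, t) = -8 + v (S(v, t) = v - 8 = -8 + v)
d(621, S(-28, 24))/688536 = 621/688536 = 621*(1/688536) = 69/76504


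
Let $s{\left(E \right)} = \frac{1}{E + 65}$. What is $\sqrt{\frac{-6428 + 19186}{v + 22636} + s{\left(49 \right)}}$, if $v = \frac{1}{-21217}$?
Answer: $\frac{\sqrt{190644634904099606490}}{18250184418} \approx 0.75656$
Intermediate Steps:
$v = - \frac{1}{21217} \approx -4.7132 \cdot 10^{-5}$
$s{\left(E \right)} = \frac{1}{65 + E}$
$\sqrt{\frac{-6428 + 19186}{v + 22636} + s{\left(49 \right)}} = \sqrt{\frac{-6428 + 19186}{- \frac{1}{21217} + 22636} + \frac{1}{65 + 49}} = \sqrt{\frac{12758}{\frac{480268011}{21217}} + \frac{1}{114}} = \sqrt{12758 \cdot \frac{21217}{480268011} + \frac{1}{114}} = \sqrt{\frac{270686486}{480268011} + \frac{1}{114}} = \sqrt{\frac{10446175805}{18250184418}} = \frac{\sqrt{190644634904099606490}}{18250184418}$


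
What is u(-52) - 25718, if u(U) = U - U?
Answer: -25718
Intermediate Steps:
u(U) = 0
u(-52) - 25718 = 0 - 25718 = -25718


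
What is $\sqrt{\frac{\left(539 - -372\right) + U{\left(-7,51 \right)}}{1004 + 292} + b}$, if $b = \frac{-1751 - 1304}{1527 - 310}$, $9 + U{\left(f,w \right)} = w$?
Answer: $\frac{i \sqrt{3406965943}}{43812} \approx 1.3323 i$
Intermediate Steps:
$U{\left(f,w \right)} = -9 + w$
$b = - \frac{3055}{1217} \approx -2.5103$
$\sqrt{\frac{\left(539 - -372\right) + U{\left(-7,51 \right)}}{1004 + 292} + b} = \sqrt{\frac{\left(539 - -372\right) + \left(-9 + 51\right)}{1004 + 292} - \frac{3055}{1217}} = \sqrt{\frac{\left(539 + 372\right) + 42}{1296} - \frac{3055}{1217}} = \sqrt{\left(911 + 42\right) \frac{1}{1296} - \frac{3055}{1217}} = \sqrt{953 \cdot \frac{1}{1296} - \frac{3055}{1217}} = \sqrt{\frac{953}{1296} - \frac{3055}{1217}} = \sqrt{- \frac{2799479}{1577232}} = \frac{i \sqrt{3406965943}}{43812}$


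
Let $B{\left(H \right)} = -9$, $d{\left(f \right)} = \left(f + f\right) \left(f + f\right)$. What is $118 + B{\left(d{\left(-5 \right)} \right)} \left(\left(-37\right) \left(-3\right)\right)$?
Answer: $-881$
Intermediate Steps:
$d{\left(f \right)} = 4 f^{2}$ ($d{\left(f \right)} = 2 f 2 f = 4 f^{2}$)
$118 + B{\left(d{\left(-5 \right)} \right)} \left(\left(-37\right) \left(-3\right)\right) = 118 - 9 \left(\left(-37\right) \left(-3\right)\right) = 118 - 999 = -881$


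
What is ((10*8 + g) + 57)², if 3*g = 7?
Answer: 174724/9 ≈ 19414.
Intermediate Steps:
g = 7/3 (g = (⅓)*7 = 7/3 ≈ 2.3333)
((10*8 + g) + 57)² = ((10*8 + 7/3) + 57)² = ((80 + 7/3) + 57)² = (247/3 + 57)² = (418/3)² = 174724/9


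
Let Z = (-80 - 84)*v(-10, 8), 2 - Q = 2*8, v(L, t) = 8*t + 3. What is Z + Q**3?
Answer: -13732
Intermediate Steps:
v(L, t) = 3 + 8*t
Q = -14 (Q = 2 - 2*8 = 2 - 1*16 = 2 - 16 = -14)
Z = -10988 (Z = (-80 - 84)*(3 + 8*8) = -164*(3 + 64) = -164*67 = -10988)
Z + Q**3 = -10988 + (-14)**3 = -10988 - 2744 = -13732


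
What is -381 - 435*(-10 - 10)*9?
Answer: 77919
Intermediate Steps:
-381 - 435*(-10 - 10)*9 = -381 - (-8700)*9 = -381 - 435*(-180) = -381 + 78300 = 77919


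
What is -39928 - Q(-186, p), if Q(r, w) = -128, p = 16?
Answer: -39800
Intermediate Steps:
-39928 - Q(-186, p) = -39928 - 1*(-128) = -39928 + 128 = -39800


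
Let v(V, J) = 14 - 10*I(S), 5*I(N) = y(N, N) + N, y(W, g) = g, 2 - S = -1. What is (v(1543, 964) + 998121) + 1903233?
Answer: 2901356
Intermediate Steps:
S = 3 (S = 2 - 1*(-1) = 2 + 1 = 3)
I(N) = 2*N/5 (I(N) = (N + N)/5 = (2*N)/5 = 2*N/5)
v(V, J) = 2 (v(V, J) = 14 - 4*3 = 14 - 10*6/5 = 14 - 12 = 2)
(v(1543, 964) + 998121) + 1903233 = (2 + 998121) + 1903233 = 998123 + 1903233 = 2901356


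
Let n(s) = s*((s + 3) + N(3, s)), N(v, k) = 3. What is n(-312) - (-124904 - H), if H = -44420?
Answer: 175956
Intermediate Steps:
n(s) = s*(6 + s) (n(s) = s*((s + 3) + 3) = s*((3 + s) + 3) = s*(6 + s))
n(-312) - (-124904 - H) = -312*(6 - 312) - (-124904 - 1*(-44420)) = -312*(-306) - (-124904 + 44420) = 95472 - 1*(-80484) = 95472 + 80484 = 175956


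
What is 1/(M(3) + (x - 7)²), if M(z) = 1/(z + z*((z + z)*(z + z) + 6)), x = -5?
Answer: 129/18577 ≈ 0.0069441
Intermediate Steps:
M(z) = 1/(z + z*(6 + 4*z²)) (M(z) = 1/(z + z*((2*z)*(2*z) + 6)) = 1/(z + z*(4*z² + 6)) = 1/(z + z*(6 + 4*z²)))
1/(M(3) + (x - 7)²) = 1/(1/(3*(7 + 4*3²)) + (-5 - 7)²) = 1/(1/(3*(7 + 4*9)) + (-12)²) = 1/(1/(3*(7 + 36)) + 144) = 1/((⅓)/43 + 144) = 1/((⅓)*(1/43) + 144) = 1/(1/129 + 144) = 1/(18577/129) = 129/18577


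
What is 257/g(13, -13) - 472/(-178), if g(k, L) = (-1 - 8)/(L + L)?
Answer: 596822/801 ≈ 745.10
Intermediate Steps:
g(k, L) = -9/(2*L) (g(k, L) = -9*1/(2*L) = -9/(2*L))
257/g(13, -13) - 472/(-178) = 257/((-9/2/(-13))) - 472/(-178) = 257/((-9/2*(-1/13))) - 472*(-1/178) = 257/(9/26) + 236/89 = 257*(26/9) + 236/89 = 6682/9 + 236/89 = 596822/801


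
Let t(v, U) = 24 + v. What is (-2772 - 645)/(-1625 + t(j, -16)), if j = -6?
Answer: 3417/1607 ≈ 2.1263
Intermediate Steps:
(-2772 - 645)/(-1625 + t(j, -16)) = (-2772 - 645)/(-1625 + (24 - 6)) = -3417/(-1625 + 18) = -3417/(-1607) = -3417*(-1/1607) = 3417/1607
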